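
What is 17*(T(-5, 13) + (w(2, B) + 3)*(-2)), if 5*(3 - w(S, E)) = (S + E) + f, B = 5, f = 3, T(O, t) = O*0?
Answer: -136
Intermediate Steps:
T(O, t) = 0
w(S, E) = 12/5 - E/5 - S/5 (w(S, E) = 3 - ((S + E) + 3)/5 = 3 - ((E + S) + 3)/5 = 3 - (3 + E + S)/5 = 3 + (-⅗ - E/5 - S/5) = 12/5 - E/5 - S/5)
17*(T(-5, 13) + (w(2, B) + 3)*(-2)) = 17*(0 + ((12/5 - ⅕*5 - ⅕*2) + 3)*(-2)) = 17*(0 + ((12/5 - 1 - ⅖) + 3)*(-2)) = 17*(0 + (1 + 3)*(-2)) = 17*(0 + 4*(-2)) = 17*(0 - 8) = 17*(-8) = -136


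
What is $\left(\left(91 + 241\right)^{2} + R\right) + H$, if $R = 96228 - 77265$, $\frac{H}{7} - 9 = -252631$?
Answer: $-1639167$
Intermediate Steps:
$H = -1768354$ ($H = 63 + 7 \left(-252631\right) = 63 - 1768417 = -1768354$)
$R = 18963$ ($R = 96228 - 77265 = 18963$)
$\left(\left(91 + 241\right)^{2} + R\right) + H = \left(\left(91 + 241\right)^{2} + 18963\right) - 1768354 = \left(332^{2} + 18963\right) - 1768354 = \left(110224 + 18963\right) - 1768354 = 129187 - 1768354 = -1639167$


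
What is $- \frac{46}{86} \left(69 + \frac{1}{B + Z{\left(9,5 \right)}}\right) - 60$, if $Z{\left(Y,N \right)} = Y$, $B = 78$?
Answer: $- \frac{362552}{3741} \approx -96.913$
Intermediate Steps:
$- \frac{46}{86} \left(69 + \frac{1}{B + Z{\left(9,5 \right)}}\right) - 60 = - \frac{46}{86} \left(69 + \frac{1}{78 + 9}\right) - 60 = \left(-46\right) \frac{1}{86} \left(69 + \frac{1}{87}\right) - 60 = - \frac{23 \left(69 + \frac{1}{87}\right)}{43} - 60 = \left(- \frac{23}{43}\right) \frac{6004}{87} - 60 = - \frac{138092}{3741} - 60 = - \frac{362552}{3741}$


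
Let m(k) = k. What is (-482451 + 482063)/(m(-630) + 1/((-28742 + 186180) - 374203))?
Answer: 84104820/136561951 ≈ 0.61587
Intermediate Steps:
(-482451 + 482063)/(m(-630) + 1/((-28742 + 186180) - 374203)) = (-482451 + 482063)/(-630 + 1/((-28742 + 186180) - 374203)) = -388/(-630 + 1/(157438 - 374203)) = -388/(-630 + 1/(-216765)) = -388/(-630 - 1/216765) = -388/(-136561951/216765) = -388*(-216765/136561951) = 84104820/136561951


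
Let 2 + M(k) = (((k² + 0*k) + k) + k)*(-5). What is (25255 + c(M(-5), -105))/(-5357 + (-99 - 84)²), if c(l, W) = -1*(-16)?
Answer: 25271/28132 ≈ 0.89830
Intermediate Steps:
M(k) = -2 - 10*k - 5*k² (M(k) = -2 + (((k² + 0*k) + k) + k)*(-5) = -2 + (((k² + 0) + k) + k)*(-5) = -2 + ((k² + k) + k)*(-5) = -2 + ((k + k²) + k)*(-5) = -2 + (k² + 2*k)*(-5) = -2 + (-10*k - 5*k²) = -2 - 10*k - 5*k²)
c(l, W) = 16
(25255 + c(M(-5), -105))/(-5357 + (-99 - 84)²) = (25255 + 16)/(-5357 + (-99 - 84)²) = 25271/(-5357 + (-183)²) = 25271/(-5357 + 33489) = 25271/28132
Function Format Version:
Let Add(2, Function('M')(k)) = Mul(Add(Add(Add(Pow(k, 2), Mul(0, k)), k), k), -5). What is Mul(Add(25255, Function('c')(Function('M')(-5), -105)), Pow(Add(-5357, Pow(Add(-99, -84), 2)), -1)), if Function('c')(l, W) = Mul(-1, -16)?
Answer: Rational(25271, 28132) ≈ 0.89830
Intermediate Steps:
Function('M')(k) = Add(-2, Mul(-10, k), Mul(-5, Pow(k, 2))) (Function('M')(k) = Add(-2, Mul(Add(Add(Add(Pow(k, 2), Mul(0, k)), k), k), -5)) = Add(-2, Mul(Add(Add(Add(Pow(k, 2), 0), k), k), -5)) = Add(-2, Mul(Add(Add(Pow(k, 2), k), k), -5)) = Add(-2, Mul(Add(Add(k, Pow(k, 2)), k), -5)) = Add(-2, Mul(Add(Pow(k, 2), Mul(2, k)), -5)) = Add(-2, Add(Mul(-10, k), Mul(-5, Pow(k, 2)))) = Add(-2, Mul(-10, k), Mul(-5, Pow(k, 2))))
Function('c')(l, W) = 16
Mul(Add(25255, Function('c')(Function('M')(-5), -105)), Pow(Add(-5357, Pow(Add(-99, -84), 2)), -1)) = Mul(Add(25255, 16), Pow(Add(-5357, Pow(Add(-99, -84), 2)), -1)) = Mul(25271, Pow(Add(-5357, Pow(-183, 2)), -1)) = Mul(25271, Pow(Add(-5357, 33489), -1)) = Mul(25271, Pow(28132, -1)) = Mul(25271, Rational(1, 28132)) = Rational(25271, 28132)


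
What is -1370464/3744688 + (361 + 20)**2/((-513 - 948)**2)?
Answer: -16539593979/55507744267 ≈ -0.29797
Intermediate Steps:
-1370464/3744688 + (361 + 20)**2/((-513 - 948)**2) = -1370464*1/3744688 + 381**2/((-1461)**2) = -85654/234043 + 145161/2134521 = -85654/234043 + 145161*(1/2134521) = -85654/234043 + 16129/237169 = -16539593979/55507744267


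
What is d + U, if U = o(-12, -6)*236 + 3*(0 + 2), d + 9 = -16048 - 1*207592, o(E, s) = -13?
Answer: -226711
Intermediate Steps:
d = -223649 (d = -9 + (-16048 - 1*207592) = -9 + (-16048 - 207592) = -9 - 223640 = -223649)
U = -3062 (U = -13*236 + 3*(0 + 2) = -3068 + 3*2 = -3068 + 6 = -3062)
d + U = -223649 - 3062 = -226711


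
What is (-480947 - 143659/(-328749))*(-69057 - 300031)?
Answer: 58356762648380672/328749 ≈ 1.7751e+11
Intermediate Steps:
(-480947 - 143659/(-328749))*(-69057 - 300031) = (-480947 - 143659*(-1/328749))*(-369088) = (-480947 + 143659/328749)*(-369088) = -158110701644/328749*(-369088) = 58356762648380672/328749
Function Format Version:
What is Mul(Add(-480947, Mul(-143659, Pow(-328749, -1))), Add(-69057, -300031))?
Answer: Rational(58356762648380672, 328749) ≈ 1.7751e+11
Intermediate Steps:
Mul(Add(-480947, Mul(-143659, Pow(-328749, -1))), Add(-69057, -300031)) = Mul(Add(-480947, Mul(-143659, Rational(-1, 328749))), -369088) = Mul(Add(-480947, Rational(143659, 328749)), -369088) = Mul(Rational(-158110701644, 328749), -369088) = Rational(58356762648380672, 328749)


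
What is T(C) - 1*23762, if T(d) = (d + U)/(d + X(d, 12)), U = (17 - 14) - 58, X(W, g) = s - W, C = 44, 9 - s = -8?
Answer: -403965/17 ≈ -23763.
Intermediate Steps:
s = 17 (s = 9 - 1*(-8) = 9 + 8 = 17)
X(W, g) = 17 - W
U = -55 (U = 3 - 58 = -55)
T(d) = -55/17 + d/17 (T(d) = (d - 55)/(d + (17 - d)) = (-55 + d)/17 = (-55 + d)*(1/17) = -55/17 + d/17)
T(C) - 1*23762 = (-55/17 + (1/17)*44) - 1*23762 = (-55/17 + 44/17) - 23762 = -11/17 - 23762 = -403965/17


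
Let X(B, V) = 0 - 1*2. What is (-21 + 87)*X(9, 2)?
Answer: -132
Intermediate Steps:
X(B, V) = -2 (X(B, V) = 0 - 2 = -2)
(-21 + 87)*X(9, 2) = (-21 + 87)*(-2) = 66*(-2) = -132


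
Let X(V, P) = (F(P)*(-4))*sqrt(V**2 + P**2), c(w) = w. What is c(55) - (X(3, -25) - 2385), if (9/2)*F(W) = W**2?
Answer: 2440 + 5000*sqrt(634)/9 ≈ 16429.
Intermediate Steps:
F(W) = 2*W**2/9
X(V, P) = -8*P**2*sqrt(P**2 + V**2)/9 (X(V, P) = ((2*P**2/9)*(-4))*sqrt(V**2 + P**2) = (-8*P**2/9)*sqrt(P**2 + V**2) = -8*P**2*sqrt(P**2 + V**2)/9)
c(55) - (X(3, -25) - 2385) = 55 - (-8/9*(-25)**2*sqrt((-25)**2 + 3**2) - 2385) = 55 - (-8/9*625*sqrt(625 + 9) - 2385) = 55 - (-8/9*625*sqrt(634) - 2385) = 55 - (-5000*sqrt(634)/9 - 2385) = 55 - (-2385 - 5000*sqrt(634)/9) = 55 + (2385 + 5000*sqrt(634)/9) = 2440 + 5000*sqrt(634)/9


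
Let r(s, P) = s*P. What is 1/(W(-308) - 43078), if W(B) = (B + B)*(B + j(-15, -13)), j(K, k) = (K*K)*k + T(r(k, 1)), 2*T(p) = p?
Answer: 1/1952454 ≈ 5.1218e-7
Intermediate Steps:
r(s, P) = P*s
T(p) = p/2
j(K, k) = k/2 + k*K**2 (j(K, k) = (K*K)*k + (1*k)/2 = K**2*k + k/2 = k*K**2 + k/2 = k/2 + k*K**2)
W(B) = 2*B*(-5863/2 + B) (W(B) = (B + B)*(B - 13*(1/2 + (-15)**2)) = (2*B)*(B - 13*(1/2 + 225)) = (2*B)*(B - 13*451/2) = (2*B)*(B - 5863/2) = (2*B)*(-5863/2 + B) = 2*B*(-5863/2 + B))
1/(W(-308) - 43078) = 1/(-308*(-5863 + 2*(-308)) - 43078) = 1/(-308*(-5863 - 616) - 43078) = 1/(-308*(-6479) - 43078) = 1/(1995532 - 43078) = 1/1952454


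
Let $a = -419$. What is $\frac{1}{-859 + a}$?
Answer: $- \frac{1}{1278} \approx -0.00078247$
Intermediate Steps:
$\frac{1}{-859 + a} = \frac{1}{-859 - 419} = \frac{1}{-1278} = - \frac{1}{1278}$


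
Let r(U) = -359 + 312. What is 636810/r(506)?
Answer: -636810/47 ≈ -13549.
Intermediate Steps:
r(U) = -47
636810/r(506) = 636810/(-47) = 636810*(-1/47) = -636810/47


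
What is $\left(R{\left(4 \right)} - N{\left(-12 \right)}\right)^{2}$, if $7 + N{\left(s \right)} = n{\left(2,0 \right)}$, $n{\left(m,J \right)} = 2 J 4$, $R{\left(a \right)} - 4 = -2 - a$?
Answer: $25$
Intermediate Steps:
$R{\left(a \right)} = 2 - a$ ($R{\left(a \right)} = 4 - \left(2 + a\right) = 2 - a$)
$n{\left(m,J \right)} = 8 J$
$N{\left(s \right)} = -7$ ($N{\left(s \right)} = -7 + 8 \cdot 0 = -7 + 0 = -7$)
$\left(R{\left(4 \right)} - N{\left(-12 \right)}\right)^{2} = \left(\left(2 - 4\right) - -7\right)^{2} = \left(\left(2 - 4\right) + 7\right)^{2} = \left(-2 + 7\right)^{2} = 5^{2} = 25$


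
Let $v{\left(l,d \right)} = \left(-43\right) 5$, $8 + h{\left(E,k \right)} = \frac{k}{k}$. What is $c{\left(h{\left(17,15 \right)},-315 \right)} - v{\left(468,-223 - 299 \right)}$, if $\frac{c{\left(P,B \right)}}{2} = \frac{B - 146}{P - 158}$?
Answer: $\frac{36397}{165} \approx 220.59$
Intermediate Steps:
$h{\left(E,k \right)} = -7$ ($h{\left(E,k \right)} = -8 + \frac{k}{k} = -8 + 1 = -7$)
$c{\left(P,B \right)} = \frac{2 \left(-146 + B\right)}{-158 + P}$ ($c{\left(P,B \right)} = 2 \frac{B - 146}{P - 158} = 2 \frac{-146 + B}{-158 + P} = \frac{2 \left(-146 + B\right)}{-158 + P}$)
$v{\left(l,d \right)} = -215$
$c{\left(h{\left(17,15 \right)},-315 \right)} - v{\left(468,-223 - 299 \right)} = \frac{2 \left(-146 - 315\right)}{-158 - 7} - -215 = 2 \frac{1}{-165} \left(-461\right) + 215 = 2 \left(- \frac{1}{165}\right) \left(-461\right) + 215 = \frac{922}{165} + 215 = \frac{36397}{165}$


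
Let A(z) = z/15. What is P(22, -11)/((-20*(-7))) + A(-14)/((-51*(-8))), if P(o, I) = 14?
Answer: 299/3060 ≈ 0.097712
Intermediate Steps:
A(z) = z/15 (A(z) = z*(1/15) = z/15)
P(22, -11)/((-20*(-7))) + A(-14)/((-51*(-8))) = 14/((-20*(-7))) + ((1/15)*(-14))/((-51*(-8))) = 14/140 - 14/15/408 = 14*(1/140) - 14/15*1/408 = ⅒ - 7/3060 = 299/3060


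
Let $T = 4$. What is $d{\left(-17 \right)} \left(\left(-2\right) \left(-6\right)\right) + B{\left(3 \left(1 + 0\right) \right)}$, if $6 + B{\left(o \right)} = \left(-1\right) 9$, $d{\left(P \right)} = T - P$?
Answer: $237$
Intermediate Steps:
$d{\left(P \right)} = 4 - P$
$B{\left(o \right)} = -15$ ($B{\left(o \right)} = -6 - 9 = -15$)
$d{\left(-17 \right)} \left(\left(-2\right) \left(-6\right)\right) + B{\left(3 \left(1 + 0\right) \right)} = \left(4 - -17\right) \left(\left(-2\right) \left(-6\right)\right) - 15 = \left(4 + 17\right) 12 - 15 = 21 \cdot 12 - 15 = 252 - 15 = 237$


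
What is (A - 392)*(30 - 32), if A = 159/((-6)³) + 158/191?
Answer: 5389531/6876 ≈ 783.82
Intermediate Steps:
A = 1253/13752 (A = 159/(-216) + 158*(1/191) = 159*(-1/216) + 158/191 = -53/72 + 158/191 = 1253/13752 ≈ 0.091114)
(A - 392)*(30 - 32) = (1253/13752 - 392)*(30 - 32) = -5389531/13752*(-2) = 5389531/6876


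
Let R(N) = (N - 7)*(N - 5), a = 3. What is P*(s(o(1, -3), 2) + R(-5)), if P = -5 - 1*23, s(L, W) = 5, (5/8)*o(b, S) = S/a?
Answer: -3500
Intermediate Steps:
o(b, S) = 8*S/15 (o(b, S) = 8*(S/3)/5 = 8*S/15)
P = -28 (P = -5 - 23 = -28)
R(N) = (-7 + N)*(-5 + N)
P*(s(o(1, -3), 2) + R(-5)) = -28*(5 + (35 + (-5)**2 - 12*(-5))) = -28*(5 + (35 + 25 + 60)) = -28*(5 + 120) = -28*125 = -3500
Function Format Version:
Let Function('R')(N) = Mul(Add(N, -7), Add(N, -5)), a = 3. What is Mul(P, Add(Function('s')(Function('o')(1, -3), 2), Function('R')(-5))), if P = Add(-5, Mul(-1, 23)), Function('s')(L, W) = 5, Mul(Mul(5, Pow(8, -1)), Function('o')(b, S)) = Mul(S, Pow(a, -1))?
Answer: -3500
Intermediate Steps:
Function('o')(b, S) = Mul(Rational(8, 15), S) (Function('o')(b, S) = Mul(Rational(8, 5), Mul(S, Pow(3, -1))) = Mul(Rational(8, 5), Mul(S, Rational(1, 3))) = Mul(Rational(8, 5), Mul(Rational(1, 3), S)) = Mul(Rational(8, 15), S))
P = -28 (P = Add(-5, -23) = -28)
Function('R')(N) = Mul(Add(-7, N), Add(-5, N))
Mul(P, Add(Function('s')(Function('o')(1, -3), 2), Function('R')(-5))) = Mul(-28, Add(5, Add(35, Pow(-5, 2), Mul(-12, -5)))) = Mul(-28, Add(5, Add(35, 25, 60))) = Mul(-28, Add(5, 120)) = Mul(-28, 125) = -3500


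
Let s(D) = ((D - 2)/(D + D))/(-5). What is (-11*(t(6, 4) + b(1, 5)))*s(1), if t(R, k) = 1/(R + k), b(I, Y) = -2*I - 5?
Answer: 759/100 ≈ 7.5900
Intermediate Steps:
b(I, Y) = -5 - 2*I
s(D) = -(-2 + D)/(10*D) (s(D) = ((-2 + D)/((2*D)))*(-⅕) = ((-2 + D)*(1/(2*D)))*(-⅕) = ((-2 + D)/(2*D))*(-⅕) = -(-2 + D)/(10*D))
(-11*(t(6, 4) + b(1, 5)))*s(1) = (-11*(1/(6 + 4) + (-5 - 2*1)))*((⅒)*(2 - 1*1)/1) = (-11*(1/10 + (-5 - 2)))*((⅒)*1*(2 - 1)) = (-11*(⅒ - 7))*((⅒)*1*1) = -11*(-69/10)*(⅒) = (759/10)*(⅒) = 759/100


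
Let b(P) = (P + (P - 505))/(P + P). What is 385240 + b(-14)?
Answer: 10787253/28 ≈ 3.8526e+5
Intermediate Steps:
b(P) = (-505 + 2*P)/(2*P) (b(P) = (P + (-505 + P))/((2*P)) = (-505 + 2*P)*(1/(2*P)) = (-505 + 2*P)/(2*P))
385240 + b(-14) = 385240 + (-505/2 - 14)/(-14) = 385240 - 1/14*(-533/2) = 385240 + 533/28 = 10787253/28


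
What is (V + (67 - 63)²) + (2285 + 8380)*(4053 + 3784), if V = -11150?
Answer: 83570471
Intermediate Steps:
(V + (67 - 63)²) + (2285 + 8380)*(4053 + 3784) = (-11150 + (67 - 63)²) + (2285 + 8380)*(4053 + 3784) = (-11150 + 4²) + 10665*7837 = (-11150 + 16) + 83581605 = -11134 + 83581605 = 83570471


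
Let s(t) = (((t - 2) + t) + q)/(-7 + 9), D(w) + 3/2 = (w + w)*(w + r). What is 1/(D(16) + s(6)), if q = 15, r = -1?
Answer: 1/491 ≈ 0.0020367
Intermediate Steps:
D(w) = -3/2 + 2*w*(-1 + w) (D(w) = -3/2 + (w + w)*(w - 1) = -3/2 + (2*w)*(-1 + w) = -3/2 + 2*w*(-1 + w))
s(t) = 13/2 + t (s(t) = (((t - 2) + t) + 15)/(-7 + 9) = (((-2 + t) + t) + 15)/2 = ((-2 + 2*t) + 15)*(½) = (13 + 2*t)*(½) = 13/2 + t)
1/(D(16) + s(6)) = 1/((-3/2 - 2*16 + 2*16²) + (13/2 + 6)) = 1/((-3/2 - 32 + 2*256) + 25/2) = 1/((-3/2 - 32 + 512) + 25/2) = 1/(957/2 + 25/2) = 1/491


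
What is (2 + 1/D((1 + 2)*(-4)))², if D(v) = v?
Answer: 529/144 ≈ 3.6736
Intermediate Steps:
(2 + 1/D((1 + 2)*(-4)))² = (2 + 1/((1 + 2)*(-4)))² = (2 + 1/(3*(-4)))² = (2 + 1/(-12))² = (2 - 1/12)² = (23/12)² = 529/144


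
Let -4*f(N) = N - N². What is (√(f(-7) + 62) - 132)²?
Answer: 17500 - 528*√19 ≈ 15199.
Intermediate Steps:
f(N) = -N/4 + N²/4 (f(N) = -(N - N²)/4 = -N/4 + N²/4)
(√(f(-7) + 62) - 132)² = (√((¼)*(-7)*(-1 - 7) + 62) - 132)² = (√((¼)*(-7)*(-8) + 62) - 132)² = (√(14 + 62) - 132)² = (√76 - 132)² = (2*√19 - 132)² = (-132 + 2*√19)²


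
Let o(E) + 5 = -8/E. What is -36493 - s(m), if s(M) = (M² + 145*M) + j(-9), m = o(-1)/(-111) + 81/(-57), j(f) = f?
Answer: -17927987650/494209 ≈ -36276.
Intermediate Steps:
o(E) = -5 - 8/E
m = -1018/703 (m = (-5 - 8/(-1))/(-111) + 81/(-57) = (-5 - 8*(-1))*(-1/111) + 81*(-1/57) = (-5 + 8)*(-1/111) - 27/19 = 3*(-1/111) - 27/19 = -1/37 - 27/19 = -1018/703 ≈ -1.4481)
s(M) = -9 + M² + 145*M (s(M) = (M² + 145*M) - 9 = -9 + M² + 145*M)
-36493 - s(m) = -36493 - (-9 + (-1018/703)² + 145*(-1018/703)) = -36493 - (-9 + 1036324/494209 - 147610/703) = -36493 - 1*(-107181387/494209) = -36493 + 107181387/494209 = -17927987650/494209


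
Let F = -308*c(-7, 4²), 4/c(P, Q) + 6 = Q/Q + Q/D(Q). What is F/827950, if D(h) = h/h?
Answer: -56/413975 ≈ -0.00013527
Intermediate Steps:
D(h) = 1
c(P, Q) = 4/(-5 + Q) (c(P, Q) = 4/(-6 + (Q/Q + Q/1)) = 4/(-6 + (1 + Q*1)) = 4/(-6 + (1 + Q)) = 4/(-5 + Q))
F = -112 (F = -1232/(-5 + 4²) = -1232/(-5 + 16) = -1232/11 = -308*4/11 = -112)
F/827950 = -112/827950 = -112*1/827950 = -56/413975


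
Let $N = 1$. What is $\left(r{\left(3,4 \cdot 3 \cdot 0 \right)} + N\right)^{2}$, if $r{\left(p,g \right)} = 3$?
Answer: $16$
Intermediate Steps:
$\left(r{\left(3,4 \cdot 3 \cdot 0 \right)} + N\right)^{2} = \left(3 + 1\right)^{2} = 4^{2} = 16$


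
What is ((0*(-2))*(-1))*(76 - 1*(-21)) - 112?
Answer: -112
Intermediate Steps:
((0*(-2))*(-1))*(76 - 1*(-21)) - 112 = (0*(-1))*(76 + 21) - 112 = 0*97 - 112 = 0 - 112 = -112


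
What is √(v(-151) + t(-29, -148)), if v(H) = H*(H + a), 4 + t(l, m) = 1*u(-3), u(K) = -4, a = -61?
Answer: 6*√889 ≈ 178.90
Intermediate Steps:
t(l, m) = -8 (t(l, m) = -4 + 1*(-4) = -4 - 4 = -8)
v(H) = H*(-61 + H) (v(H) = H*(H - 61) = H*(-61 + H))
√(v(-151) + t(-29, -148)) = √(-151*(-61 - 151) - 8) = √(-151*(-212) - 8) = √(32012 - 8) = √32004 = 6*√889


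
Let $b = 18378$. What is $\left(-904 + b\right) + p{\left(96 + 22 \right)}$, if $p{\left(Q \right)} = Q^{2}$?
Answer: $31398$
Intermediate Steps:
$\left(-904 + b\right) + p{\left(96 + 22 \right)} = \left(-904 + 18378\right) + \left(96 + 22\right)^{2} = 17474 + 118^{2} = 17474 + 13924 = 31398$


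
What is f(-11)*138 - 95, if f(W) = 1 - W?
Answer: 1561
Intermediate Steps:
f(-11)*138 - 95 = (1 - 1*(-11))*138 - 95 = (1 + 11)*138 - 95 = 12*138 - 95 = 1656 - 95 = 1561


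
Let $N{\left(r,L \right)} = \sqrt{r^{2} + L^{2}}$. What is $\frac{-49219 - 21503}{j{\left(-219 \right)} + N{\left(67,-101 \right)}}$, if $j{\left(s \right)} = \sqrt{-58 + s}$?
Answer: $- \frac{70722}{\sqrt{14690} + i \sqrt{277}} \approx -572.71 + 78.643 i$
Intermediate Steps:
$N{\left(r,L \right)} = \sqrt{L^{2} + r^{2}}$
$\frac{-49219 - 21503}{j{\left(-219 \right)} + N{\left(67,-101 \right)}} = \frac{-49219 - 21503}{\sqrt{-58 - 219} + \sqrt{\left(-101\right)^{2} + 67^{2}}} = - \frac{70722}{\sqrt{-277} + \sqrt{10201 + 4489}} = - \frac{70722}{i \sqrt{277} + \sqrt{14690}} = - \frac{70722}{\sqrt{14690} + i \sqrt{277}}$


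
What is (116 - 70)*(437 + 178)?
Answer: 28290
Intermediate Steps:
(116 - 70)*(437 + 178) = 46*615 = 28290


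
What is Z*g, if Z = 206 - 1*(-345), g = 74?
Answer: 40774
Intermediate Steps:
Z = 551 (Z = 206 + 345 = 551)
Z*g = 551*74 = 40774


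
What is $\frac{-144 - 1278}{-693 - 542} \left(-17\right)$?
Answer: $- \frac{24174}{1235} \approx -19.574$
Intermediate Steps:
$\frac{-144 - 1278}{-693 - 542} \left(-17\right) = - \frac{1422}{-1235} \left(-17\right) = \left(-1422\right) \left(- \frac{1}{1235}\right) \left(-17\right) = \frac{1422}{1235} \left(-17\right) = - \frac{24174}{1235}$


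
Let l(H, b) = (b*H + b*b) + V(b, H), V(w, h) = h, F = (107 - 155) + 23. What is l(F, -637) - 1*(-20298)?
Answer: 441967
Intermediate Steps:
F = -25 (F = -48 + 23 = -25)
l(H, b) = H + b² + H*b (l(H, b) = (b*H + b*b) + H = (H*b + b²) + H = (b² + H*b) + H = H + b² + H*b)
l(F, -637) - 1*(-20298) = (-25 + (-637)² - 25*(-637)) - 1*(-20298) = (-25 + 405769 + 15925) + 20298 = 421669 + 20298 = 441967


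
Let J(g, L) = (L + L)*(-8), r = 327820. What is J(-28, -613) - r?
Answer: -318012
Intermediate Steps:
J(g, L) = -16*L (J(g, L) = (2*L)*(-8) = -16*L)
J(-28, -613) - r = -16*(-613) - 1*327820 = 9808 - 327820 = -318012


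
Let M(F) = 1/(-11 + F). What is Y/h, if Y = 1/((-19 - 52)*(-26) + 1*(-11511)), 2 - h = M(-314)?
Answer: -65/1258383 ≈ -5.1654e-5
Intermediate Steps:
h = 651/325 (h = 2 - 1/(-11 - 314) = 2 - 1/(-325) = 2 - 1*(-1/325) = 2 + 1/325 = 651/325 ≈ 2.0031)
Y = -1/9665 (Y = 1/(-71*(-26) - 11511) = 1/(1846 - 11511) = 1/(-9665) = -1/9665 ≈ -0.00010347)
Y/h = -1/(9665*651/325) = -1/9665*325/651 = -65/1258383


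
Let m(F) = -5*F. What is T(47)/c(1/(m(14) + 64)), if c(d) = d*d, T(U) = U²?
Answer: 79524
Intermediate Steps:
c(d) = d²
T(47)/c(1/(m(14) + 64)) = 47²/((1/(-5*14 + 64))²) = 2209/((1/(-70 + 64))²) = 2209/((1/(-6))²) = 2209/((-⅙)²) = 2209/(1/36) = 2209*36 = 79524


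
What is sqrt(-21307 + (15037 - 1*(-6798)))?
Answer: 4*sqrt(33) ≈ 22.978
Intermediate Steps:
sqrt(-21307 + (15037 - 1*(-6798))) = sqrt(-21307 + (15037 + 6798)) = sqrt(-21307 + 21835) = sqrt(528) = 4*sqrt(33)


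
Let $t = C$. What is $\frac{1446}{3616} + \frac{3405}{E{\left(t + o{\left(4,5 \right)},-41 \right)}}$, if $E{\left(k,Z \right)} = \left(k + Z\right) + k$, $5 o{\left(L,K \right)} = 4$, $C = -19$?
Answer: $- \frac{10167133}{233232} \approx -43.592$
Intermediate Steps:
$o{\left(L,K \right)} = \frac{4}{5}$ ($o{\left(L,K \right)} = \frac{1}{5} \cdot 4 = \frac{4}{5}$)
$t = -19$
$E{\left(k,Z \right)} = Z + 2 k$ ($E{\left(k,Z \right)} = \left(Z + k\right) + k = Z + 2 k$)
$\frac{1446}{3616} + \frac{3405}{E{\left(t + o{\left(4,5 \right)},-41 \right)}} = \frac{1446}{3616} + \frac{3405}{-41 + 2 \left(-19 + \frac{4}{5}\right)} = 1446 \cdot \frac{1}{3616} + \frac{3405}{-41 + 2 \left(- \frac{91}{5}\right)} = \frac{723}{1808} + \frac{3405}{-41 - \frac{182}{5}} = \frac{723}{1808} + \frac{3405}{- \frac{387}{5}} = \frac{723}{1808} + 3405 \left(- \frac{5}{387}\right) = \frac{723}{1808} - \frac{5675}{129} = - \frac{10167133}{233232}$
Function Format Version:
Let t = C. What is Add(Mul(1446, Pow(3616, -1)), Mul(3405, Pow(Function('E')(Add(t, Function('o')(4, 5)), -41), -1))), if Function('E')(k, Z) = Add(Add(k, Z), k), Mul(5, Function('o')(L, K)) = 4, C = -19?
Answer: Rational(-10167133, 233232) ≈ -43.592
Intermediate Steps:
Function('o')(L, K) = Rational(4, 5) (Function('o')(L, K) = Mul(Rational(1, 5), 4) = Rational(4, 5))
t = -19
Function('E')(k, Z) = Add(Z, Mul(2, k)) (Function('E')(k, Z) = Add(Add(Z, k), k) = Add(Z, Mul(2, k)))
Add(Mul(1446, Pow(3616, -1)), Mul(3405, Pow(Function('E')(Add(t, Function('o')(4, 5)), -41), -1))) = Add(Mul(1446, Pow(3616, -1)), Mul(3405, Pow(Add(-41, Mul(2, Add(-19, Rational(4, 5)))), -1))) = Add(Mul(1446, Rational(1, 3616)), Mul(3405, Pow(Add(-41, Mul(2, Rational(-91, 5))), -1))) = Add(Rational(723, 1808), Mul(3405, Pow(Add(-41, Rational(-182, 5)), -1))) = Add(Rational(723, 1808), Mul(3405, Pow(Rational(-387, 5), -1))) = Add(Rational(723, 1808), Mul(3405, Rational(-5, 387))) = Add(Rational(723, 1808), Rational(-5675, 129)) = Rational(-10167133, 233232)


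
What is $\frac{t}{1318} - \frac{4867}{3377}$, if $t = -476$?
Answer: $- \frac{4011079}{2225443} \approx -1.8024$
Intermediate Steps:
$\frac{t}{1318} - \frac{4867}{3377} = - \frac{476}{1318} - \frac{4867}{3377} = \left(-476\right) \frac{1}{1318} - \frac{4867}{3377} = - \frac{238}{659} - \frac{4867}{3377} = - \frac{4011079}{2225443}$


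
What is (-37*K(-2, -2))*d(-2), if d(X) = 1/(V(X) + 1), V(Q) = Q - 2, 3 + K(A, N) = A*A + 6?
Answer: 259/3 ≈ 86.333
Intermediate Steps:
K(A, N) = 3 + A**2 (K(A, N) = -3 + (A*A + 6) = -3 + (A**2 + 6) = -3 + (6 + A**2) = 3 + A**2)
V(Q) = -2 + Q
d(X) = 1/(-1 + X) (d(X) = 1/((-2 + X) + 1) = 1/(-1 + X))
(-37*K(-2, -2))*d(-2) = (-37*(3 + (-2)**2))/(-1 - 2) = -37*(3 + 4)/(-3) = -37*7*(-1/3) = -259*(-1/3) = 259/3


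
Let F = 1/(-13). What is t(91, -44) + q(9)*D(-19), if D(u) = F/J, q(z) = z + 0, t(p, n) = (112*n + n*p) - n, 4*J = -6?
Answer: -115538/13 ≈ -8887.5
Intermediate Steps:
J = -3/2 (J = (¼)*(-6) = -3/2 ≈ -1.5000)
t(p, n) = 111*n + n*p
F = -1/13 ≈ -0.076923
q(z) = z
D(u) = 2/39 (D(u) = -1/(13*(-3/2)) = -1/13*(-⅔) = 2/39)
t(91, -44) + q(9)*D(-19) = -44*(111 + 91) + 9*(2/39) = -44*202 + 6/13 = -8888 + 6/13 = -115538/13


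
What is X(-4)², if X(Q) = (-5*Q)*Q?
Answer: 6400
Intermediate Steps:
X(Q) = -5*Q²
X(-4)² = (-5*(-4)²)² = (-5*16)² = (-80)² = 6400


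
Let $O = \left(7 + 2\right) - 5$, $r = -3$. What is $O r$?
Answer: $-12$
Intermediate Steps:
$O = 4$ ($O = 9 - 5 = 4$)
$O r = 4 \left(-3\right) = -12$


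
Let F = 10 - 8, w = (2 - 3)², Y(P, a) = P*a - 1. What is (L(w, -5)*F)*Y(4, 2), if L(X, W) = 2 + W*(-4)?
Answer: 308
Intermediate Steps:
Y(P, a) = -1 + P*a
w = 1 (w = (-1)² = 1)
F = 2
L(X, W) = 2 - 4*W
(L(w, -5)*F)*Y(4, 2) = ((2 - 4*(-5))*2)*(-1 + 4*2) = ((2 + 20)*2)*(-1 + 8) = (22*2)*7 = 44*7 = 308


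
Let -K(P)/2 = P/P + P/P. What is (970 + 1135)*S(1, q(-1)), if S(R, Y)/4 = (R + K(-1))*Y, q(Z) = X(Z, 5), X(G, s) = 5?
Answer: -126300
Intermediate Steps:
q(Z) = 5
K(P) = -4 (K(P) = -2*(P/P + P/P) = -2*(1 + 1) = -2*2 = -4)
S(R, Y) = 4*Y*(-4 + R) (S(R, Y) = 4*((R - 4)*Y) = 4*((-4 + R)*Y) = 4*(Y*(-4 + R)) = 4*Y*(-4 + R))
(970 + 1135)*S(1, q(-1)) = (970 + 1135)*(4*5*(-4 + 1)) = 2105*(4*5*(-3)) = 2105*(-60) = -126300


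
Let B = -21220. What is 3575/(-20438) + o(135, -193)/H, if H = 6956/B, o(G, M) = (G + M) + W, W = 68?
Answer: -99132075/3231062 ≈ -30.681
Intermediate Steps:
o(G, M) = 68 + G + M (o(G, M) = (G + M) + 68 = 68 + G + M)
H = -1739/5305 (H = 6956/(-21220) = 6956*(-1/21220) = -1739/5305 ≈ -0.32780)
3575/(-20438) + o(135, -193)/H = 3575/(-20438) + (68 + 135 - 193)/(-1739/5305) = 3575*(-1/20438) + 10*(-5305/1739) = -325/1858 - 53050/1739 = -99132075/3231062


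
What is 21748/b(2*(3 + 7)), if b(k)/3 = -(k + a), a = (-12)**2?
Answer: -5437/123 ≈ -44.203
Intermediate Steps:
a = 144
b(k) = -432 - 3*k (b(k) = 3*(-(k + 144)) = 3*(-(144 + k)) = 3*(-144 - k) = -432 - 3*k)
21748/b(2*(3 + 7)) = 21748/(-432 - 6*(3 + 7)) = 21748/(-432 - 6*10) = 21748/(-432 - 3*20) = 21748/(-432 - 60) = 21748/(-492) = 21748*(-1/492) = -5437/123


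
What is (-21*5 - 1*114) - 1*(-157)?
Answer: -62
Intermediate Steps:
(-21*5 - 1*114) - 1*(-157) = (-105 - 114) + 157 = -219 + 157 = -62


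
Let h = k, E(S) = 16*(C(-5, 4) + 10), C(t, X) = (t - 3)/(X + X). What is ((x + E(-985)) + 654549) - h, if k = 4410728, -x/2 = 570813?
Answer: -4897661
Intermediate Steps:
x = -1141626 (x = -2*570813 = -1141626)
C(t, X) = (-3 + t)/(2*X) (C(t, X) = (-3 + t)/((2*X)) = (-3 + t)*(1/(2*X)) = (-3 + t)/(2*X))
E(S) = 144 (E(S) = 16*((1/2)*(-3 - 5)/4 + 10) = 16*((1/2)*(1/4)*(-8) + 10) = 16*(-1 + 10) = 16*9 = 144)
h = 4410728
((x + E(-985)) + 654549) - h = ((-1141626 + 144) + 654549) - 1*4410728 = (-1141482 + 654549) - 4410728 = -486933 - 4410728 = -4897661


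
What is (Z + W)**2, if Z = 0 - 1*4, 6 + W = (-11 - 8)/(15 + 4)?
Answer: 121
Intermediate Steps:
W = -7 (W = -6 + (-11 - 8)/(15 + 4) = -6 - 19/19 = -6 - 19*1/19 = -6 - 1 = -7)
Z = -4 (Z = 0 - 4 = -4)
(Z + W)**2 = (-4 - 7)**2 = (-11)**2 = 121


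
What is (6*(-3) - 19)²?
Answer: 1369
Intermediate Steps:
(6*(-3) - 19)² = (-18 - 19)² = (-37)² = 1369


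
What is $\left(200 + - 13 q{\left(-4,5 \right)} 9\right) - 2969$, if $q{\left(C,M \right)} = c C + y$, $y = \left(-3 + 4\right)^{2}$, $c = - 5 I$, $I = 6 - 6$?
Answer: $-2886$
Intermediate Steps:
$I = 0$ ($I = 6 - 6 = 0$)
$c = 0$ ($c = \left(-5\right) 0 = 0$)
$y = 1$ ($y = 1^{2} = 1$)
$q{\left(C,M \right)} = 1$ ($q{\left(C,M \right)} = 0 C + 1 = 0 + 1 = 1$)
$\left(200 + - 13 q{\left(-4,5 \right)} 9\right) - 2969 = \left(200 + \left(-13\right) 1 \cdot 9\right) - 2969 = \left(200 - 117\right) - 2969 = 83 - 2969 = -2886$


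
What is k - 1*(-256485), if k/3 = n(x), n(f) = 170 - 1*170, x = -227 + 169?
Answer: 256485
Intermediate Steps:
x = -58
n(f) = 0 (n(f) = 170 - 170 = 0)
k = 0 (k = 3*0 = 0)
k - 1*(-256485) = 0 - 1*(-256485) = 0 + 256485 = 256485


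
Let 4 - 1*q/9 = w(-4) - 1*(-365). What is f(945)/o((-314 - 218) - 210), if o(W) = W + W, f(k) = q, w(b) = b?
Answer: 459/212 ≈ 2.1651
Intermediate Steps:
q = -3213 (q = 36 - 9*(-4 - 1*(-365)) = 36 - 9*(-4 + 365) = 36 - 9*361 = 36 - 3249 = -3213)
f(k) = -3213
o(W) = 2*W
f(945)/o((-314 - 218) - 210) = -3213*1/(2*((-314 - 218) - 210)) = -3213*1/(2*(-532 - 210)) = -3213/(2*(-742)) = -3213/(-1484) = -3213*(-1/1484) = 459/212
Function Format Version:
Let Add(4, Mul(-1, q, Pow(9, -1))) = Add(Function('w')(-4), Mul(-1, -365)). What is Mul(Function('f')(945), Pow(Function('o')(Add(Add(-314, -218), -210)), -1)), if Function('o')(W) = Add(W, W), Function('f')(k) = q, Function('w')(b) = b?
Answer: Rational(459, 212) ≈ 2.1651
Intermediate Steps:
q = -3213 (q = Add(36, Mul(-9, Add(-4, Mul(-1, -365)))) = Add(36, Mul(-9, Add(-4, 365))) = Add(36, Mul(-9, 361)) = Add(36, -3249) = -3213)
Function('f')(k) = -3213
Function('o')(W) = Mul(2, W)
Mul(Function('f')(945), Pow(Function('o')(Add(Add(-314, -218), -210)), -1)) = Mul(-3213, Pow(Mul(2, Add(Add(-314, -218), -210)), -1)) = Mul(-3213, Pow(Mul(2, Add(-532, -210)), -1)) = Mul(-3213, Pow(Mul(2, -742), -1)) = Mul(-3213, Pow(-1484, -1)) = Mul(-3213, Rational(-1, 1484)) = Rational(459, 212)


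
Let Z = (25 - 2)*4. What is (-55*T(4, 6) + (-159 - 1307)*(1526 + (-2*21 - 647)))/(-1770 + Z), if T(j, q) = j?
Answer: 613631/839 ≈ 731.38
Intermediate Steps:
Z = 92 (Z = 23*4 = 92)
(-55*T(4, 6) + (-159 - 1307)*(1526 + (-2*21 - 647)))/(-1770 + Z) = (-55*4 + (-159 - 1307)*(1526 + (-2*21 - 647)))/(-1770 + 92) = (-220 - 1466*(1526 + (-42 - 647)))/(-1678) = (-220 - 1466*(1526 - 689))*(-1/1678) = (-220 - 1466*837)*(-1/1678) = (-220 - 1227042)*(-1/1678) = -1227262*(-1/1678) = 613631/839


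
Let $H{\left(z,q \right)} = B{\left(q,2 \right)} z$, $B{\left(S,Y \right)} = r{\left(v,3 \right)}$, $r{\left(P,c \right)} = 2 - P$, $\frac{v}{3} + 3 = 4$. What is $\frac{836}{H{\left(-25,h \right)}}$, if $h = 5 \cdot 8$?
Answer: $\frac{836}{25} \approx 33.44$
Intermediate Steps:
$v = 3$ ($v = -9 + 3 \cdot 4 = -9 + 12 = 3$)
$h = 40$
$B{\left(S,Y \right)} = -1$ ($B{\left(S,Y \right)} = 2 - 3 = -1$)
$H{\left(z,q \right)} = - z$
$\frac{836}{H{\left(-25,h \right)}} = \frac{836}{\left(-1\right) \left(-25\right)} = \frac{836}{25}$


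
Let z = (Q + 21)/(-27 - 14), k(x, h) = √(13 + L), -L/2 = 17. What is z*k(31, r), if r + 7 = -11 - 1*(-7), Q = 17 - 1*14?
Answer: -24*I*√21/41 ≈ -2.6825*I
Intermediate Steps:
Q = 3 (Q = 17 - 14 = 3)
L = -34 (L = -2*17 = -34)
r = -11 (r = -7 + (-11 - 1*(-7)) = -7 + (-11 + 7) = -7 - 4 = -11)
k(x, h) = I*√21 (k(x, h) = √(13 - 34) = √(-21) = I*√21)
z = -24/41 (z = (3 + 21)/(-27 - 14) = 24/(-41) = 24*(-1/41) = -24/41 ≈ -0.58537)
z*k(31, r) = -24*I*√21/41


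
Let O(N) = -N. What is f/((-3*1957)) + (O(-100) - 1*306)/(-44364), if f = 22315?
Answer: -164795539/43410174 ≈ -3.7962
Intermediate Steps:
f/((-3*1957)) + (O(-100) - 1*306)/(-44364) = 22315/((-3*1957)) + (-1*(-100) - 1*306)/(-44364) = 22315/(-5871) + (100 - 306)*(-1/44364) = 22315*(-1/5871) - 206*(-1/44364) = -22315/5871 + 103/22182 = -164795539/43410174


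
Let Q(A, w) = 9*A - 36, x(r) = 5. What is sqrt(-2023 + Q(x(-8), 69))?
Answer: I*sqrt(2014) ≈ 44.878*I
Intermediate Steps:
Q(A, w) = -36 + 9*A
sqrt(-2023 + Q(x(-8), 69)) = sqrt(-2023 + (-36 + 9*5)) = sqrt(-2023 + (-36 + 45)) = sqrt(-2023 + 9) = sqrt(-2014) = I*sqrt(2014)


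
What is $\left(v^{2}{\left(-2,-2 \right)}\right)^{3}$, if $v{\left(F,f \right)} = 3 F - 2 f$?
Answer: $64$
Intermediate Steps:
$v{\left(F,f \right)} = - 2 f + 3 F$
$\left(v^{2}{\left(-2,-2 \right)}\right)^{3} = \left(\left(\left(-2\right) \left(-2\right) + 3 \left(-2\right)\right)^{2}\right)^{3} = \left(\left(4 - 6\right)^{2}\right)^{3} = \left(\left(-2\right)^{2}\right)^{3} = 4^{3} = 64$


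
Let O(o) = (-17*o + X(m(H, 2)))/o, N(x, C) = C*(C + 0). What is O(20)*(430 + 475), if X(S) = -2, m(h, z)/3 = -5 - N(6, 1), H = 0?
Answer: -30951/2 ≈ -15476.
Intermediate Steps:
N(x, C) = C**2 (N(x, C) = C*C = C**2)
m(h, z) = -18 (m(h, z) = 3*(-5 - 1*1**2) = 3*(-5 - 1*1) = 3*(-5 - 1) = 3*(-6) = -18)
O(o) = (-2 - 17*o)/o (O(o) = (-17*o - 2)/o = (-2 - 17*o)/o)
O(20)*(430 + 475) = (-17 - 2/20)*(430 + 475) = (-17 - 2*1/20)*905 = (-17 - 1/10)*905 = -171/10*905 = -30951/2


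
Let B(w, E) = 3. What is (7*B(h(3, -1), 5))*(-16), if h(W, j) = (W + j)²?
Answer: -336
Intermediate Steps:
(7*B(h(3, -1), 5))*(-16) = (7*3)*(-16) = 21*(-16) = -336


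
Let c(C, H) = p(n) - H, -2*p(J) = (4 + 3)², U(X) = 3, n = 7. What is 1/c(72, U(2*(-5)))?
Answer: -2/55 ≈ -0.036364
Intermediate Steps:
p(J) = -49/2 (p(J) = -(4 + 3)²/2 = -½*7² = -½*49 = -49/2)
c(C, H) = -49/2 - H
1/c(72, U(2*(-5))) = 1/(-49/2 - 1*3) = 1/(-49/2 - 3) = 1/(-55/2) = -2/55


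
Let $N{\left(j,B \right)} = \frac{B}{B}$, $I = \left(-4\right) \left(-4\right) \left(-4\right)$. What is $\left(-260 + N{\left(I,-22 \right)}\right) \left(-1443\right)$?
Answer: $373737$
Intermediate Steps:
$I = -64$ ($I = 16 \left(-4\right) = -64$)
$N{\left(j,B \right)} = 1$
$\left(-260 + N{\left(I,-22 \right)}\right) \left(-1443\right) = \left(-260 + 1\right) \left(-1443\right) = \left(-259\right) \left(-1443\right) = 373737$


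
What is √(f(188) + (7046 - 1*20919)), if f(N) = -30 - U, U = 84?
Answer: I*√13987 ≈ 118.27*I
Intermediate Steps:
f(N) = -114 (f(N) = -30 - 1*84 = -30 - 84 = -114)
√(f(188) + (7046 - 1*20919)) = √(-114 + (7046 - 1*20919)) = √(-114 + (7046 - 20919)) = √(-114 - 13873) = √(-13987) = I*√13987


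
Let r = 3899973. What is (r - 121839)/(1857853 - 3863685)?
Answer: -1889067/1002916 ≈ -1.8836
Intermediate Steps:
(r - 121839)/(1857853 - 3863685) = (3899973 - 121839)/(1857853 - 3863685) = 3778134/(-2005832) = 3778134*(-1/2005832) = -1889067/1002916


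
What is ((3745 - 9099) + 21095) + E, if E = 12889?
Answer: 28630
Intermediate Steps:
((3745 - 9099) + 21095) + E = ((3745 - 9099) + 21095) + 12889 = (-5354 + 21095) + 12889 = 15741 + 12889 = 28630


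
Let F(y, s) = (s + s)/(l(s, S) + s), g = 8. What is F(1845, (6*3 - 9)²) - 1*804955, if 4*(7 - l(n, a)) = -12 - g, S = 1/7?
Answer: -24953551/31 ≈ -8.0495e+5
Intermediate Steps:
S = ⅐ ≈ 0.14286
l(n, a) = 12 (l(n, a) = 7 - (-12 - 1*8)/4 = 7 - (-12 - 8)/4 = 7 - ¼*(-20) = 7 + 5 = 12)
F(y, s) = 2*s/(12 + s) (F(y, s) = (s + s)/(12 + s) = (2*s)/(12 + s) = 2*s/(12 + s))
F(1845, (6*3 - 9)²) - 1*804955 = 2*(6*3 - 9)²/(12 + (6*3 - 9)²) - 1*804955 = 2*(18 - 9)²/(12 + (18 - 9)²) - 804955 = 2*9²/(12 + 9²) - 804955 = 2*81/(12 + 81) - 804955 = 2*81/93 - 804955 = 2*81*(1/93) - 804955 = 54/31 - 804955 = -24953551/31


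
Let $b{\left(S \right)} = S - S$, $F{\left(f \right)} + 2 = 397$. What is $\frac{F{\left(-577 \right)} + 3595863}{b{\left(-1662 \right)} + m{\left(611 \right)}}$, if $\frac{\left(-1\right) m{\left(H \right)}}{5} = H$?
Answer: $- \frac{3596258}{3055} \approx -1177.2$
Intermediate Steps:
$F{\left(f \right)} = 395$ ($F{\left(f \right)} = -2 + 397 = 395$)
$b{\left(S \right)} = 0$
$m{\left(H \right)} = - 5 H$
$\frac{F{\left(-577 \right)} + 3595863}{b{\left(-1662 \right)} + m{\left(611 \right)}} = \frac{395 + 3595863}{0 - 3055} = \frac{3596258}{0 - 3055} = \frac{3596258}{-3055} = 3596258 \left(- \frac{1}{3055}\right) = - \frac{3596258}{3055}$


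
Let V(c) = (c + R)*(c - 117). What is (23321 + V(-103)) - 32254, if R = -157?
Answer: 48267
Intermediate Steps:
V(c) = (-157 + c)*(-117 + c) (V(c) = (c - 157)*(c - 117) = (-157 + c)*(-117 + c))
(23321 + V(-103)) - 32254 = (23321 + (18369 + (-103)² - 274*(-103))) - 32254 = (23321 + (18369 + 10609 + 28222)) - 32254 = (23321 + 57200) - 32254 = 80521 - 32254 = 48267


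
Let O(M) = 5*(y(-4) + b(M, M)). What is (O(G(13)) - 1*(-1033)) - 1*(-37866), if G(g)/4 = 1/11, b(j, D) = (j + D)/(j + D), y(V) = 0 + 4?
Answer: 38924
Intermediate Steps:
y(V) = 4
b(j, D) = 1 (b(j, D) = (D + j)/(D + j) = 1)
G(g) = 4/11
O(M) = 25 (O(M) = 5*(4 + 1) = 5*5 = 25)
(O(G(13)) - 1*(-1033)) - 1*(-37866) = (25 - 1*(-1033)) - 1*(-37866) = (25 + 1033) + 37866 = 1058 + 37866 = 38924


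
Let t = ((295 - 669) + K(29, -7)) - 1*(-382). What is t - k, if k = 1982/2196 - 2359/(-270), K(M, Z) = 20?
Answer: 151198/8235 ≈ 18.360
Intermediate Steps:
t = 28 (t = ((295 - 669) + 20) - 1*(-382) = (-374 + 20) + 382 = -354 + 382 = 28)
k = 79382/8235 (k = 1982*(1/2196) - 2359*(-1/270) = 991/1098 + 2359/270 = 79382/8235 ≈ 9.6396)
t - k = 28 - 1*79382/8235 = 28 - 79382/8235 = 151198/8235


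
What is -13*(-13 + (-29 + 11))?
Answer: 403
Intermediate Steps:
-13*(-13 + (-29 + 11)) = -13*(-13 - 18) = -13*(-31) = 403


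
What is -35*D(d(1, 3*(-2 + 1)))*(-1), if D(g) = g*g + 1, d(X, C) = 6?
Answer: 1295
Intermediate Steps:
D(g) = 1 + g² (D(g) = g² + 1 = 1 + g²)
-35*D(d(1, 3*(-2 + 1)))*(-1) = -35*(1 + 6²)*(-1) = -35*(1 + 36)*(-1) = -35*37*(-1) = -1295*(-1) = 1295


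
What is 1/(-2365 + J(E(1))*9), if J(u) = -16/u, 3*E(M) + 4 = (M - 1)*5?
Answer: -1/2257 ≈ -0.00044307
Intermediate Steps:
E(M) = -3 + 5*M/3 (E(M) = -4/3 + ((M - 1)*5)/3 = -4/3 + ((-1 + M)*5)/3 = -4/3 + (-5 + 5*M)/3 = -4/3 + (-5/3 + 5*M/3) = -3 + 5*M/3)
1/(-2365 + J(E(1))*9) = 1/(-2365 - 16/(-3 + (5/3)*1)*9) = 1/(-2365 - 16/(-3 + 5/3)*9) = 1/(-2365 - 16/(-4/3)*9) = 1/(-2365 - 16*(-3/4)*9) = 1/(-2365 + 12*9) = 1/(-2365 + 108) = 1/(-2257) = -1/2257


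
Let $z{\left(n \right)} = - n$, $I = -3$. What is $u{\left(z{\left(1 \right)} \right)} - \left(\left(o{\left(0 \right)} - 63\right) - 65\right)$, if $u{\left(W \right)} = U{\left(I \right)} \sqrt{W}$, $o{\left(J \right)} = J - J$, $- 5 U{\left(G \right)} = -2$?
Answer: $128 + \frac{2 i}{5} \approx 128.0 + 0.4 i$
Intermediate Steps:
$U{\left(G \right)} = \frac{2}{5}$ ($U{\left(G \right)} = \left(- \frac{1}{5}\right) \left(-2\right) = \frac{2}{5}$)
$o{\left(J \right)} = 0$
$u{\left(W \right)} = \frac{2 \sqrt{W}}{5}$
$u{\left(z{\left(1 \right)} \right)} - \left(\left(o{\left(0 \right)} - 63\right) - 65\right) = \frac{2 \sqrt{\left(-1\right) 1}}{5} - \left(\left(0 - 63\right) - 65\right) = \frac{2 \sqrt{-1}}{5} - \left(-63 - 65\right) = \frac{2 i}{5} - -128 = \frac{2 i}{5} + 128 = 128 + \frac{2 i}{5}$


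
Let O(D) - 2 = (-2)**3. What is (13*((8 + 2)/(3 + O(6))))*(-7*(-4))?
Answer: -3640/3 ≈ -1213.3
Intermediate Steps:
O(D) = -6 (O(D) = 2 + (-2)**3 = 2 - 8 = -6)
(13*((8 + 2)/(3 + O(6))))*(-7*(-4)) = (13*((8 + 2)/(3 - 6)))*(-7*(-4)) = (13*(10/(-3)))*28 = (13*(10*(-1/3)))*28 = (13*(-10/3))*28 = -130/3*28 = -3640/3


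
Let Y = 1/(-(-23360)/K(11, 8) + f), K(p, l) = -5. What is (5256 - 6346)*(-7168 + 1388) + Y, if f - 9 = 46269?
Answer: 262126121201/41606 ≈ 6.3002e+6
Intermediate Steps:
f = 46278 (f = 9 + 46269 = 46278)
Y = 1/41606 (Y = 1/(-(-23360)/(-5) + 46278) = 1/(-(-23360)*(-1)/5 + 46278) = 1/(-80*292/5 + 46278) = 1/(-4672 + 46278) = 1/41606 ≈ 2.4035e-5)
(5256 - 6346)*(-7168 + 1388) + Y = (5256 - 6346)*(-7168 + 1388) + 1/41606 = -1090*(-5780) + 1/41606 = 6300200 + 1/41606 = 262126121201/41606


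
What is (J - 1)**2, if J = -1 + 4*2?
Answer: 36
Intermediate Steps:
J = 7 (J = -1 + 8 = 7)
(J - 1)**2 = (7 - 1)**2 = 6**2 = 36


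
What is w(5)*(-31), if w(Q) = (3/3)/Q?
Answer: -31/5 ≈ -6.2000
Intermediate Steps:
w(Q) = 1/Q (w(Q) = (3*(1/3))/Q = 1/Q)
w(5)*(-31) = -31/5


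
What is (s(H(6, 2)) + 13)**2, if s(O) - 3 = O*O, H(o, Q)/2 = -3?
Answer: 2704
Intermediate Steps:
H(o, Q) = -6 (H(o, Q) = 2*(-3) = -6)
s(O) = 3 + O**2 (s(O) = 3 + O*O = 3 + O**2)
(s(H(6, 2)) + 13)**2 = ((3 + (-6)**2) + 13)**2 = ((3 + 36) + 13)**2 = (39 + 13)**2 = 52**2 = 2704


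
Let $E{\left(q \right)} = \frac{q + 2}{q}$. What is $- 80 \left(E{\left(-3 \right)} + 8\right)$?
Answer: $- \frac{2000}{3} \approx -666.67$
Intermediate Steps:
$E{\left(q \right)} = \frac{2 + q}{q}$
$- 80 \left(E{\left(-3 \right)} + 8\right) = - 80 \left(\frac{2 - 3}{-3} + 8\right) = - 80 \left(\left(- \frac{1}{3}\right) \left(-1\right) + 8\right) = - 80 \left(\frac{1}{3} + 8\right) = \left(-80\right) \frac{25}{3} = - \frac{2000}{3}$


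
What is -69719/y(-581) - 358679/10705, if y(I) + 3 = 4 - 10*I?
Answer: -217740428/4785135 ≈ -45.503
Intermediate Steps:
y(I) = 1 - 10*I (y(I) = -3 + (4 - 10*I) = 1 - 10*I)
-69719/y(-581) - 358679/10705 = -69719/(1 - 10*(-581)) - 358679/10705 = -69719/(1 + 5810) - 358679*1/10705 = -69719/5811 - 358679/10705 = -69719*1/5811 - 358679/10705 = -5363/447 - 358679/10705 = -217740428/4785135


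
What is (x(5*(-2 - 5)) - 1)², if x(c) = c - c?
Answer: 1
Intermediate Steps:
x(c) = 0
(x(5*(-2 - 5)) - 1)² = (0 - 1)² = (-1)² = 1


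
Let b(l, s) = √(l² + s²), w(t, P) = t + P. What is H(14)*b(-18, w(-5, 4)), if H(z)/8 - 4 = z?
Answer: 720*√13 ≈ 2596.0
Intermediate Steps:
w(t, P) = P + t
H(z) = 32 + 8*z
H(14)*b(-18, w(-5, 4)) = (32 + 8*14)*√((-18)² + (4 - 5)²) = (32 + 112)*√(324 + (-1)²) = 144*√(324 + 1) = 144*√325 = 144*(5*√13) = 720*√13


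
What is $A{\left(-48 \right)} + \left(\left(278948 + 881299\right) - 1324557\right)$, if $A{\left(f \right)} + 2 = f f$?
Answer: $-162008$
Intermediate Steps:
$A{\left(f \right)} = -2 + f^{2}$ ($A{\left(f \right)} = -2 + f f = -2 + f^{2}$)
$A{\left(-48 \right)} + \left(\left(278948 + 881299\right) - 1324557\right) = \left(-2 + \left(-48\right)^{2}\right) + \left(\left(278948 + 881299\right) - 1324557\right) = \left(-2 + 2304\right) + \left(1160247 - 1324557\right) = 2302 - 164310 = -162008$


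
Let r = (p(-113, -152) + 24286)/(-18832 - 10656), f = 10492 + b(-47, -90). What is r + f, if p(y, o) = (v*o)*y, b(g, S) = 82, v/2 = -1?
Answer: 155908089/14744 ≈ 10574.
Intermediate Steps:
v = -2 (v = 2*(-1) = -2)
p(y, o) = -2*o*y (p(y, o) = (-2*o)*y = -2*o*y)
f = 10574 (f = 10492 + 82 = 10574)
r = 5033/14744 (r = (-2*(-152)*(-113) + 24286)/(-18832 - 10656) = (-34352 + 24286)/(-29488) = -10066*(-1/29488) = 5033/14744 ≈ 0.34136)
r + f = 5033/14744 + 10574 = 155908089/14744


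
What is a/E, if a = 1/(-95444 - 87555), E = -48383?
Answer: 1/8854040617 ≈ 1.1294e-10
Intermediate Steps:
a = -1/182999 (a = 1/(-182999) = -1/182999 ≈ -5.4645e-6)
a/E = -1/182999/(-48383) = -1/182999*(-1/48383) = 1/8854040617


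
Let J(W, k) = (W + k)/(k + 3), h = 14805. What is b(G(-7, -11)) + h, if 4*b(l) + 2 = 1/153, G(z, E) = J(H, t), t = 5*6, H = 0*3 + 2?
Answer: 9060355/612 ≈ 14805.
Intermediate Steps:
H = 2 (H = 0 + 2 = 2)
t = 30
J(W, k) = (W + k)/(3 + k)
G(z, E) = 32/33 (G(z, E) = (2 + 30)/(3 + 30) = 32/33)
b(l) = -305/612 (b(l) = -½ + (¼)/153 = -½ + (¼)*(1/153) = -½ + 1/612 = -305/612)
b(G(-7, -11)) + h = -305/612 + 14805 = 9060355/612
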